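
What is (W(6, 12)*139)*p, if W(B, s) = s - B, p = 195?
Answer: 162630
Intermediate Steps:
(W(6, 12)*139)*p = ((12 - 1*6)*139)*195 = ((12 - 6)*139)*195 = (6*139)*195 = 834*195 = 162630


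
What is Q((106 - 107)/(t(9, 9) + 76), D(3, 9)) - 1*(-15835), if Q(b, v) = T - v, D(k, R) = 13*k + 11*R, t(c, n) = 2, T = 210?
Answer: 15907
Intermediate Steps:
D(k, R) = 11*R + 13*k
Q(b, v) = 210 - v
Q((106 - 107)/(t(9, 9) + 76), D(3, 9)) - 1*(-15835) = (210 - (11*9 + 13*3)) - 1*(-15835) = (210 - (99 + 39)) + 15835 = (210 - 1*138) + 15835 = (210 - 138) + 15835 = 72 + 15835 = 15907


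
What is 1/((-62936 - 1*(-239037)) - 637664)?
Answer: -1/461563 ≈ -2.1666e-6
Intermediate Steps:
1/((-62936 - 1*(-239037)) - 637664) = 1/((-62936 + 239037) - 637664) = 1/(176101 - 637664) = 1/(-461563) = -1/461563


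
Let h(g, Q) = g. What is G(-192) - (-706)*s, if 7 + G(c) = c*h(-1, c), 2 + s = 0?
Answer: -1227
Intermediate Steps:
s = -2 (s = -2 + 0 = -2)
G(c) = -7 - c (G(c) = -7 + c*(-1) = -7 - c)
G(-192) - (-706)*s = (-7 - 1*(-192)) - (-706)*(-2) = (-7 + 192) - 1*1412 = 185 - 1412 = -1227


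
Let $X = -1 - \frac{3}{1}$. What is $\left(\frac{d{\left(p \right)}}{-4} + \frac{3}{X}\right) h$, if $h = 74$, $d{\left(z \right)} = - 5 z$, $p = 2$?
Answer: $\frac{259}{2} \approx 129.5$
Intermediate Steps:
$X = -4$ ($X = -1 - 3 = -4$)
$\left(\frac{d{\left(p \right)}}{-4} + \frac{3}{X}\right) h = \left(\frac{\left(-5\right) 2}{-4} + \frac{3}{-4}\right) 74 = \left(\left(-10\right) \left(- \frac{1}{4}\right) + 3 \left(- \frac{1}{4}\right)\right) 74 = \left(\frac{5}{2} - \frac{3}{4}\right) 74 = \frac{7}{4} \cdot 74 = \frac{259}{2}$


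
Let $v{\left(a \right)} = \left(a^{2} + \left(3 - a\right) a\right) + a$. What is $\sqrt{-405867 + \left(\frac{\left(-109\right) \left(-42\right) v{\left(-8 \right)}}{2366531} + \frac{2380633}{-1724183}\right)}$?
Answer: $\frac{i \sqrt{6757349754101676685322000572586}}{4080332519173} \approx 637.08 i$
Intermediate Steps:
$v{\left(a \right)} = a + a^{2} + a \left(3 - a\right)$ ($v{\left(a \right)} = \left(a^{2} + a \left(3 - a\right)\right) + a = a + a^{2} + a \left(3 - a\right)$)
$\sqrt{-405867 + \left(\frac{\left(-109\right) \left(-42\right) v{\left(-8 \right)}}{2366531} + \frac{2380633}{-1724183}\right)} = \sqrt{-405867 + \left(\frac{\left(-109\right) \left(-42\right) 4 \left(-8\right)}{2366531} + \frac{2380633}{-1724183}\right)} = \sqrt{-405867 + \left(4578 \left(-32\right) \frac{1}{2366531} + 2380633 \left(- \frac{1}{1724183}\right)\right)} = \sqrt{-405867 - \frac{5886427706891}{4080332519173}} = \sqrt{- \frac{1656078204986894882}{4080332519173}} = \frac{i \sqrt{6757349754101676685322000572586}}{4080332519173}$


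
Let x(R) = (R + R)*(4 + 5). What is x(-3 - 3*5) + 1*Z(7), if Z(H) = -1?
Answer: -325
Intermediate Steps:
x(R) = 18*R (x(R) = (2*R)*9 = 18*R)
x(-3 - 3*5) + 1*Z(7) = 18*(-3 - 3*5) + 1*(-1) = 18*(-3 - 15) - 1 = 18*(-18) - 1 = -324 - 1 = -325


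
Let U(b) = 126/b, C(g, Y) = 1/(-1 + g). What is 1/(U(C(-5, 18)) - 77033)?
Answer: -1/77789 ≈ -1.2855e-5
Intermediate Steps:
1/(U(C(-5, 18)) - 77033) = 1/(126/(1/(-1 - 5)) - 77033) = 1/(126/(1/(-6)) - 77033) = 1/(126/(-⅙) - 77033) = 1/(126*(-6) - 77033) = 1/(-756 - 77033) = 1/(-77789) = -1/77789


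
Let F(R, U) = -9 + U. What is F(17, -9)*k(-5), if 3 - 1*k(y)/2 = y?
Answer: -288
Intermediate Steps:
k(y) = 6 - 2*y
F(17, -9)*k(-5) = (-9 - 9)*(6 - 2*(-5)) = -18*(6 + 10) = -18*16 = -288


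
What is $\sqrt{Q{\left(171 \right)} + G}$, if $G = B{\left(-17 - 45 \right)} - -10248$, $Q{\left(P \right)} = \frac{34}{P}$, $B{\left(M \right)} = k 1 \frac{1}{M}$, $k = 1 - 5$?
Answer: $\frac{2 \sqrt{7999509979}}{1767} \approx 101.23$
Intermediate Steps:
$k = -4$ ($k = 1 - 5 = -4$)
$B{\left(M \right)} = - \frac{4}{M}$ ($B{\left(M \right)} = - 4 \cdot 1 \frac{1}{M} = - \frac{4}{M}$)
$G = \frac{317690}{31}$ ($G = - \frac{4}{-17 - 45} - -10248 = - \frac{4}{-62} + 10248 = \left(-4\right) \left(- \frac{1}{62}\right) + 10248 = \frac{2}{31} + 10248 = \frac{317690}{31} \approx 10248.0$)
$\sqrt{Q{\left(171 \right)} + G} = \sqrt{\frac{34}{171} + \frac{317690}{31}} = \sqrt{\frac{54326044}{5301}} = \frac{2 \sqrt{7999509979}}{1767}$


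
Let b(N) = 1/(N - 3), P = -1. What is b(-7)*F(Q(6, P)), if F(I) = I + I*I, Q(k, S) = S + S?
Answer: -⅕ ≈ -0.20000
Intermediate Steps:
Q(k, S) = 2*S
F(I) = I + I²
b(N) = 1/(-3 + N)
b(-7)*F(Q(6, P)) = ((2*(-1))*(1 + 2*(-1)))/(-3 - 7) = (-2*(1 - 2))/(-10) = -(-1)*(-1)/5 = -⅒*2 = -⅕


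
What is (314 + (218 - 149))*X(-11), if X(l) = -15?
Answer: -5745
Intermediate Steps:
(314 + (218 - 149))*X(-11) = (314 + (218 - 149))*(-15) = (314 + 69)*(-15) = 383*(-15) = -5745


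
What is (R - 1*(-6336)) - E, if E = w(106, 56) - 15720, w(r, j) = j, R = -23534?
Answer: -1534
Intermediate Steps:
E = -15664 (E = 56 - 15720 = -15664)
(R - 1*(-6336)) - E = (-23534 - 1*(-6336)) - 1*(-15664) = (-23534 + 6336) + 15664 = -17198 + 15664 = -1534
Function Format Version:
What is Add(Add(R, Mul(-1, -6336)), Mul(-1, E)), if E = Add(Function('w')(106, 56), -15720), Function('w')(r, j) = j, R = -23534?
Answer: -1534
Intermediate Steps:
E = -15664 (E = Add(56, -15720) = -15664)
Add(Add(R, Mul(-1, -6336)), Mul(-1, E)) = Add(Add(-23534, Mul(-1, -6336)), Mul(-1, -15664)) = Add(Add(-23534, 6336), 15664) = Add(-17198, 15664) = -1534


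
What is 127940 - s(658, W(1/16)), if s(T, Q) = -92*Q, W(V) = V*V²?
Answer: 131010583/1024 ≈ 1.2794e+5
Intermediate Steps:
W(V) = V³
127940 - s(658, W(1/16)) = 127940 - (-92)*(1/16)³ = 127940 - (-92)/4096 = 127940 - 1*(-23/1024) = 127940 + 23/1024 = 131010583/1024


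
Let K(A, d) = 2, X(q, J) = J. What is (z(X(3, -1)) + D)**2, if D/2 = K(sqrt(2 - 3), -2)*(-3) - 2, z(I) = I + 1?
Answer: 256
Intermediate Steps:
z(I) = 1 + I
D = -16 (D = 2*(2*(-3) - 2) = 2*(-6 - 2) = 2*(-8) = -16)
(z(X(3, -1)) + D)**2 = ((1 - 1) - 16)**2 = (0 - 16)**2 = (-16)**2 = 256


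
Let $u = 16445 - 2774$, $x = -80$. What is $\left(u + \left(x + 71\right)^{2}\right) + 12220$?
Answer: $25972$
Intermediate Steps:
$u = 13671$ ($u = 16445 - 2774 = 13671$)
$\left(u + \left(x + 71\right)^{2}\right) + 12220 = \left(13671 + \left(-80 + 71\right)^{2}\right) + 12220 = \left(13671 + \left(-9\right)^{2}\right) + 12220 = \left(13671 + 81\right) + 12220 = 13752 + 12220 = 25972$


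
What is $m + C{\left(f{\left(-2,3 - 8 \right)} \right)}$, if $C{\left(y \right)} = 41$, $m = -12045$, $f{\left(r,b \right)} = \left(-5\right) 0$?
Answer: $-12004$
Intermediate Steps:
$f{\left(r,b \right)} = 0$
$m + C{\left(f{\left(-2,3 - 8 \right)} \right)} = -12045 + 41 = -12004$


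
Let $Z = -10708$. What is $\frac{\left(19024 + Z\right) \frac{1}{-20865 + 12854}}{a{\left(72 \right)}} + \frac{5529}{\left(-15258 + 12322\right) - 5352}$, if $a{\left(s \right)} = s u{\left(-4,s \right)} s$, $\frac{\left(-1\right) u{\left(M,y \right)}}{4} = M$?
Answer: $- \frac{1063047599}{1593484032} \approx -0.66712$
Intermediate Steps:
$u{\left(M,y \right)} = - 4 M$
$a{\left(s \right)} = 16 s^{2}$ ($a{\left(s \right)} = s \left(\left(-4\right) \left(-4\right)\right) s = s 16 s = 16 s s = 16 s^{2}$)
$\frac{\left(19024 + Z\right) \frac{1}{-20865 + 12854}}{a{\left(72 \right)}} + \frac{5529}{\left(-15258 + 12322\right) - 5352} = \frac{\left(19024 - 10708\right) \frac{1}{-20865 + 12854}}{16 \cdot 72^{2}} + \frac{5529}{\left(-15258 + 12322\right) - 5352} = \frac{8316 \frac{1}{-8011}}{16 \cdot 5184} + \frac{5529}{-2936 - 5352} = \frac{8316 \left(- \frac{1}{8011}\right)}{82944} + \frac{5529}{-8288} = \left(- \frac{8316}{8011}\right) \frac{1}{82944} + 5529 \left(- \frac{1}{8288}\right) = - \frac{77}{6152448} - \frac{5529}{8288} = - \frac{1063047599}{1593484032}$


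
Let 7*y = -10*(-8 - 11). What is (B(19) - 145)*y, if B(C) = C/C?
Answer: -27360/7 ≈ -3908.6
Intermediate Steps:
B(C) = 1
y = 190/7 (y = (-10*(-8 - 11))/7 = (-10*(-19))/7 = (⅐)*190 = 190/7 ≈ 27.143)
(B(19) - 145)*y = (1 - 145)*(190/7) = -144*190/7 = -27360/7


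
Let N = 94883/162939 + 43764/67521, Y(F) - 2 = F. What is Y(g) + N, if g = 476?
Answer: 1757466624707/3667268073 ≈ 479.23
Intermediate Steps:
Y(F) = 2 + F
N = 4512485813/3667268073 (N = 94883*(1/162939) + 43764*(1/67521) = 94883/162939 + 14588/22507 = 4512485813/3667268073 ≈ 1.2305)
Y(g) + N = (2 + 476) + 4512485813/3667268073 = 478 + 4512485813/3667268073 = 1757466624707/3667268073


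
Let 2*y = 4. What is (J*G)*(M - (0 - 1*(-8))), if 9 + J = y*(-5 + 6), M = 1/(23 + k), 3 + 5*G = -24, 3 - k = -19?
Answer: -7539/25 ≈ -301.56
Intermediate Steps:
y = 2 (y = (½)*4 = 2)
k = 22 (k = 3 - 1*(-19) = 3 + 19 = 22)
G = -27/5 (G = -⅗ + (⅕)*(-24) = -⅗ - 24/5 = -27/5 ≈ -5.4000)
M = 1/45 (M = 1/(23 + 22) = 1/45 ≈ 0.022222)
J = -7 (J = -9 + 2*(-5 + 6) = -9 + 2*1 = -9 + 2 = -7)
(J*G)*(M - (0 - 1*(-8))) = (-7*(-27/5))*(1/45 - (0 - 1*(-8))) = 189*(1/45 - (0 + 8))/5 = 189*(1/45 - 1*8)/5 = 189*(1/45 - 8)/5 = (189/5)*(-359/45) = -7539/25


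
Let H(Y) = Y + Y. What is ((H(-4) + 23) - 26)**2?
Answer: 121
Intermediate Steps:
H(Y) = 2*Y
((H(-4) + 23) - 26)**2 = ((2*(-4) + 23) - 26)**2 = ((-8 + 23) - 26)**2 = (15 - 26)**2 = (-11)**2 = 121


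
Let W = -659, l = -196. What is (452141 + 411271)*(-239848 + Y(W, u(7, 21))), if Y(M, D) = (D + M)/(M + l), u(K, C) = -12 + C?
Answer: -11803958143912/57 ≈ -2.0709e+11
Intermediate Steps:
Y(M, D) = (D + M)/(-196 + M) (Y(M, D) = (D + M)/(M - 196) = (D + M)/(-196 + M))
(452141 + 411271)*(-239848 + Y(W, u(7, 21))) = (452141 + 411271)*(-239848 + ((-12 + 21) - 659)/(-196 - 659)) = 863412*(-239848 + (9 - 659)/(-855)) = 863412*(-239848 - 1/855*(-650)) = 863412*(-239848 + 130/171) = 863412*(-41013878/171) = -11803958143912/57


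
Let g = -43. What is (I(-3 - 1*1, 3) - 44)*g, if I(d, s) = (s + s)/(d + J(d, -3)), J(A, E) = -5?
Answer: 5762/3 ≈ 1920.7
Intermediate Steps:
I(d, s) = 2*s/(-5 + d) (I(d, s) = (s + s)/(d - 5) = (2*s)/(-5 + d) = 2*s/(-5 + d))
(I(-3 - 1*1, 3) - 44)*g = (2*3/(-5 + (-3 - 1*1)) - 44)*(-43) = (2*3/(-5 + (-3 - 1)) - 44)*(-43) = (2*3/(-5 - 4) - 44)*(-43) = (2*3/(-9) - 44)*(-43) = (2*3*(-⅑) - 44)*(-43) = (-⅔ - 44)*(-43) = -134/3*(-43) = 5762/3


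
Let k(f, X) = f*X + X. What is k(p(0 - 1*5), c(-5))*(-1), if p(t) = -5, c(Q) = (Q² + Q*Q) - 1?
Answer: 196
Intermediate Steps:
c(Q) = -1 + 2*Q² (c(Q) = (Q² + Q²) - 1 = 2*Q² - 1 = -1 + 2*Q²)
k(f, X) = X + X*f (k(f, X) = X*f + X = X + X*f)
k(p(0 - 1*5), c(-5))*(-1) = ((-1 + 2*(-5)²)*(1 - 5))*(-1) = ((-1 + 2*25)*(-4))*(-1) = ((-1 + 50)*(-4))*(-1) = (49*(-4))*(-1) = -196*(-1) = 196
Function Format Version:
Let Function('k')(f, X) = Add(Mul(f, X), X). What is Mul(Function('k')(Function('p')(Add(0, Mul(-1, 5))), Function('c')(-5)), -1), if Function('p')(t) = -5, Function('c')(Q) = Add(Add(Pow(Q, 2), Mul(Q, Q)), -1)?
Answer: 196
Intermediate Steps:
Function('c')(Q) = Add(-1, Mul(2, Pow(Q, 2))) (Function('c')(Q) = Add(Add(Pow(Q, 2), Pow(Q, 2)), -1) = Add(Mul(2, Pow(Q, 2)), -1) = Add(-1, Mul(2, Pow(Q, 2))))
Function('k')(f, X) = Add(X, Mul(X, f)) (Function('k')(f, X) = Add(Mul(X, f), X) = Add(X, Mul(X, f)))
Mul(Function('k')(Function('p')(Add(0, Mul(-1, 5))), Function('c')(-5)), -1) = Mul(Mul(Add(-1, Mul(2, Pow(-5, 2))), Add(1, -5)), -1) = Mul(Mul(Add(-1, Mul(2, 25)), -4), -1) = Mul(Mul(Add(-1, 50), -4), -1) = Mul(Mul(49, -4), -1) = Mul(-196, -1) = 196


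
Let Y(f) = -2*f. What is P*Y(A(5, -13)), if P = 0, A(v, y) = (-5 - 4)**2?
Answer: 0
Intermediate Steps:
A(v, y) = 81 (A(v, y) = (-9)**2 = 81)
P*Y(A(5, -13)) = 0*(-2*81) = 0*(-162) = 0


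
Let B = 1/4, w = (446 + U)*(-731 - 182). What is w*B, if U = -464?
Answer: 8217/2 ≈ 4108.5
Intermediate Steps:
w = 16434 (w = (446 - 464)*(-731 - 182) = -18*(-913) = 16434)
B = 1/4 ≈ 0.25000
w*B = 16434*(1/4) = 8217/2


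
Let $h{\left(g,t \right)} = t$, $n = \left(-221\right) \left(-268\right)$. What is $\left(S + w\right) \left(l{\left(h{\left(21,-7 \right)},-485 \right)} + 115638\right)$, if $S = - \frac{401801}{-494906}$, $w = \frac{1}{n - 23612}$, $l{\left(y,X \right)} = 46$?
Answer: $\frac{206944784115781}{2203321512} \approx 93924.0$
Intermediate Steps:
$n = 59228$
$w = \frac{1}{35616}$ ($w = \frac{1}{59228 - 23612} = \frac{1}{35616} \approx 2.8077 \cdot 10^{-5}$)
$S = \frac{401801}{494906}$ ($S = \left(-401801\right) \left(- \frac{1}{494906}\right) = \frac{401801}{494906} \approx 0.81187$)
$\left(S + w\right) \left(l{\left(h{\left(21,-7 \right)},-485 \right)} + 115638\right) = \left(\frac{401801}{494906} + \frac{1}{35616}\right) \left(46 + 115638\right) = \frac{7155519661}{8813286048} \cdot 115684 = \frac{206944784115781}{2203321512}$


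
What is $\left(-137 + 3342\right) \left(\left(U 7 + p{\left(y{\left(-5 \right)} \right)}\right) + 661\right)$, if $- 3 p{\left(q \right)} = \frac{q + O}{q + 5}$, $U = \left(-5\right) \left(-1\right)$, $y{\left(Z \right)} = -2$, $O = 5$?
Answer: $\frac{6688835}{3} \approx 2.2296 \cdot 10^{6}$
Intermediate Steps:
$U = 5$
$p{\left(q \right)} = - \frac{1}{3}$ ($p{\left(q \right)} = - \frac{\left(q + 5\right) \frac{1}{q + 5}}{3} = - \frac{\left(5 + q\right) \frac{1}{5 + q}}{3} = \left(- \frac{1}{3}\right) 1 = - \frac{1}{3}$)
$\left(-137 + 3342\right) \left(\left(U 7 + p{\left(y{\left(-5 \right)} \right)}\right) + 661\right) = \left(-137 + 3342\right) \left(\left(5 \cdot 7 - \frac{1}{3}\right) + 661\right) = 3205 \left(\left(35 - \frac{1}{3}\right) + 661\right) = 3205 \left(\frac{104}{3} + 661\right) = 3205 \cdot \frac{2087}{3} = \frac{6688835}{3}$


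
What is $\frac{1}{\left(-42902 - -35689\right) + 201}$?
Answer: $- \frac{1}{7012} \approx -0.00014261$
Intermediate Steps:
$\frac{1}{\left(-42902 - -35689\right) + 201} = \frac{1}{\left(-42902 + 35689\right) + 201} = \frac{1}{-7213 + 201} = \frac{1}{-7012} = - \frac{1}{7012}$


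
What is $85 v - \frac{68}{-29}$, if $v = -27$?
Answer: $- \frac{66487}{29} \approx -2292.7$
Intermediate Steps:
$85 v - \frac{68}{-29} = 85 \left(-27\right) - \frac{68}{-29} = -2295 - - \frac{68}{29} = -2295 + \frac{68}{29} = - \frac{66487}{29}$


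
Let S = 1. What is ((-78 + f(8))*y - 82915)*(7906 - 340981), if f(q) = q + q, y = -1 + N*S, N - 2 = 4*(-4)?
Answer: 27307153875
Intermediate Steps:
N = -14 (N = 2 + 4*(-4) = 2 - 16 = -14)
y = -15 (y = -1 - 14*1 = -1 - 14 = -15)
f(q) = 2*q
((-78 + f(8))*y - 82915)*(7906 - 340981) = ((-78 + 2*8)*(-15) - 82915)*(7906 - 340981) = ((-78 + 16)*(-15) - 82915)*(-333075) = (-62*(-15) - 82915)*(-333075) = (930 - 82915)*(-333075) = -81985*(-333075) = 27307153875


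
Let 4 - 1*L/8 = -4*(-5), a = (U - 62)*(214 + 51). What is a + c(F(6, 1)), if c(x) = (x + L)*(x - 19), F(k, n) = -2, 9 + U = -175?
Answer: -62460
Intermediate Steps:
U = -184 (U = -9 - 175 = -184)
a = -65190 (a = (-184 - 62)*(214 + 51) = -246*265 = -65190)
L = -128 (L = 32 - (-32)*(-5) = 32 - 8*20 = 32 - 160 = -128)
c(x) = (-128 + x)*(-19 + x) (c(x) = (x - 128)*(x - 19) = (-128 + x)*(-19 + x))
a + c(F(6, 1)) = -65190 + (2432 + (-2)**2 - 147*(-2)) = -65190 + (2432 + 4 + 294) = -65190 + 2730 = -62460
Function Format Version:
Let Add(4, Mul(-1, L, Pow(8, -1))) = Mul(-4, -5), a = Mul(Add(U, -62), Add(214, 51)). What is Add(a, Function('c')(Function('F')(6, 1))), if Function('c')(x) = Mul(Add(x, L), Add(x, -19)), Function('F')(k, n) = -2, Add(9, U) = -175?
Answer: -62460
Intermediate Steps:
U = -184 (U = Add(-9, -175) = -184)
a = -65190 (a = Mul(Add(-184, -62), Add(214, 51)) = Mul(-246, 265) = -65190)
L = -128 (L = Add(32, Mul(-8, Mul(-4, -5))) = Add(32, Mul(-8, 20)) = Add(32, -160) = -128)
Function('c')(x) = Mul(Add(-128, x), Add(-19, x)) (Function('c')(x) = Mul(Add(x, -128), Add(x, -19)) = Mul(Add(-128, x), Add(-19, x)))
Add(a, Function('c')(Function('F')(6, 1))) = Add(-65190, Add(2432, Pow(-2, 2), Mul(-147, -2))) = Add(-65190, Add(2432, 4, 294)) = Add(-65190, 2730) = -62460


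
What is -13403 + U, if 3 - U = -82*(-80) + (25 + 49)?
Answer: -20034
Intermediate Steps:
U = -6631 (U = 3 - (-82*(-80) + (25 + 49)) = 3 - (6560 + 74) = 3 - 1*6634 = 3 - 6634 = -6631)
-13403 + U = -13403 - 6631 = -20034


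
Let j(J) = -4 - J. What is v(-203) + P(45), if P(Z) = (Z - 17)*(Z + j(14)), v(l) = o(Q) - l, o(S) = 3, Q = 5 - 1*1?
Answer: 962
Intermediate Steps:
Q = 4 (Q = 5 - 1 = 4)
v(l) = 3 - l
P(Z) = (-18 + Z)*(-17 + Z) (P(Z) = (Z - 17)*(Z + (-4 - 1*14)) = (-17 + Z)*(Z + (-4 - 14)) = (-17 + Z)*(Z - 18) = (-17 + Z)*(-18 + Z) = (-18 + Z)*(-17 + Z))
v(-203) + P(45) = (3 - 1*(-203)) + (306 + 45² - 35*45) = (3 + 203) + (306 + 2025 - 1575) = 206 + 756 = 962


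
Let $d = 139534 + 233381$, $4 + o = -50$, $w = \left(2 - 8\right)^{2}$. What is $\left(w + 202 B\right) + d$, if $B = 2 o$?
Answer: $351135$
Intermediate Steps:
$w = 36$ ($w = \left(-6\right)^{2} = 36$)
$o = -54$ ($o = -4 - 50 = -54$)
$B = -108$ ($B = 2 \left(-54\right) = -108$)
$d = 372915$
$\left(w + 202 B\right) + d = \left(36 + 202 \left(-108\right)\right) + 372915 = \left(36 - 21816\right) + 372915 = -21780 + 372915 = 351135$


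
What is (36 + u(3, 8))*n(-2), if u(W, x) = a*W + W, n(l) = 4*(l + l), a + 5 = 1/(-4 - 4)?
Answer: -378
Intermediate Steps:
a = -41/8 (a = -5 + 1/(-4 - 4) = -5 + 1/(-8) = -5 - 1/8 = -41/8 ≈ -5.1250)
n(l) = 8*l (n(l) = 4*(2*l) = 8*l)
u(W, x) = -33*W/8 (u(W, x) = -41*W/8 + W = -33*W/8)
(36 + u(3, 8))*n(-2) = (36 - 33/8*3)*(8*(-2)) = (36 - 99/8)*(-16) = (189/8)*(-16) = -378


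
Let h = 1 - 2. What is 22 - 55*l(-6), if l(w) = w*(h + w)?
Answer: -2288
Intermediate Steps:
h = -1
l(w) = w*(-1 + w)
22 - 55*l(-6) = 22 - (-330)*(-1 - 6) = 22 - (-330)*(-7) = 22 - 55*42 = 22 - 2310 = -2288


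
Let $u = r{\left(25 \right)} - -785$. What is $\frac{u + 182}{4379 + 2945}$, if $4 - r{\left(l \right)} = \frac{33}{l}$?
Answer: $\frac{12121}{91550} \approx 0.1324$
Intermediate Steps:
$r{\left(l \right)} = 4 - \frac{33}{l}$
$u = \frac{19692}{25}$ ($u = \left(4 - \frac{33}{25}\right) - -785 = \left(4 - \frac{33}{25}\right) + 785 = \frac{67}{25} + 785 = \frac{19692}{25} \approx 787.68$)
$\frac{u + 182}{4379 + 2945} = \frac{\frac{19692}{25} + 182}{4379 + 2945} = \frac{24242}{25 \cdot 7324} = \frac{24242}{25} \cdot \frac{1}{7324} = \frac{12121}{91550}$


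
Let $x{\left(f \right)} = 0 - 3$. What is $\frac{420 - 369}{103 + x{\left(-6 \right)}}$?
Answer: $\frac{51}{100} \approx 0.51$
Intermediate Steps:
$x{\left(f \right)} = -3$ ($x{\left(f \right)} = 0 - 3 = -3$)
$\frac{420 - 369}{103 + x{\left(-6 \right)}} = \frac{420 - 369}{103 - 3} = \frac{51}{100}$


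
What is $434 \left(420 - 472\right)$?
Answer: $-22568$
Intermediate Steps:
$434 \left(420 - 472\right) = 434 \left(-52\right) = -22568$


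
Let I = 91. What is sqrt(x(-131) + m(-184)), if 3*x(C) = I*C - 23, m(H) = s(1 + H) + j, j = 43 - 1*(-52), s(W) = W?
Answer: 4*I*sqrt(2289)/3 ≈ 63.791*I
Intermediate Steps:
j = 95 (j = 43 + 52 = 95)
m(H) = 96 + H (m(H) = (1 + H) + 95 = 96 + H)
x(C) = -23/3 + 91*C/3 (x(C) = (91*C - 23)/3 = (-23 + 91*C)/3 = -23/3 + 91*C/3)
sqrt(x(-131) + m(-184)) = sqrt((-23/3 + (91/3)*(-131)) + (96 - 184)) = sqrt((-23/3 - 11921/3) - 88) = sqrt(-11944/3 - 88) = sqrt(-12208/3) = 4*I*sqrt(2289)/3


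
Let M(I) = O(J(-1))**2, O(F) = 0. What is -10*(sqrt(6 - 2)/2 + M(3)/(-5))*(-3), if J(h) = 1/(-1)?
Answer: 30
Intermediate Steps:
J(h) = -1
M(I) = 0 (M(I) = 0**2 = 0)
-10*(sqrt(6 - 2)/2 + M(3)/(-5))*(-3) = -10*(sqrt(6 - 2)/2 + 0/(-5))*(-3) = -10*(sqrt(4)*(1/2) + 0*(-1/5))*(-3) = -10*(2*(1/2) + 0)*(-3) = -10*(1 + 0)*(-3) = -10*1*(-3) = -10*(-3) = 30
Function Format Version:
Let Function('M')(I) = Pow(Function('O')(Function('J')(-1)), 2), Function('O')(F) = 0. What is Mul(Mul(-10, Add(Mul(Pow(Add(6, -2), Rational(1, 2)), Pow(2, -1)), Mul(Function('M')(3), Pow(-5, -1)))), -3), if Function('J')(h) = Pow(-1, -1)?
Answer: 30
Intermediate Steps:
Function('J')(h) = -1
Function('M')(I) = 0 (Function('M')(I) = Pow(0, 2) = 0)
Mul(Mul(-10, Add(Mul(Pow(Add(6, -2), Rational(1, 2)), Pow(2, -1)), Mul(Function('M')(3), Pow(-5, -1)))), -3) = Mul(Mul(-10, Add(Mul(Pow(Add(6, -2), Rational(1, 2)), Pow(2, -1)), Mul(0, Pow(-5, -1)))), -3) = Mul(Mul(-10, Add(Mul(Pow(4, Rational(1, 2)), Rational(1, 2)), Mul(0, Rational(-1, 5)))), -3) = Mul(Mul(-10, Add(Mul(2, Rational(1, 2)), 0)), -3) = Mul(Mul(-10, Add(1, 0)), -3) = Mul(Mul(-10, 1), -3) = Mul(-10, -3) = 30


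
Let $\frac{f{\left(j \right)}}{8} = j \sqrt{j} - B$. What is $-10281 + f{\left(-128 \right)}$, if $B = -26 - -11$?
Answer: $-10161 - 8192 i \sqrt{2} \approx -10161.0 - 11585.0 i$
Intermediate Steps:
$B = -15$ ($B = -26 + 11 = -15$)
$f{\left(j \right)} = 120 + 8 j^{\frac{3}{2}}$ ($f{\left(j \right)} = 8 \left(j \sqrt{j} - -15\right) = 8 \left(j^{\frac{3}{2}} + 15\right) = 8 \left(15 + j^{\frac{3}{2}}\right) = 120 + 8 j^{\frac{3}{2}}$)
$-10281 + f{\left(-128 \right)} = -10281 + \left(120 + 8 \left(-128\right)^{\frac{3}{2}}\right) = -10281 + \left(120 + 8 \left(- 1024 i \sqrt{2}\right)\right) = -10281 + \left(120 - 8192 i \sqrt{2}\right) = -10161 - 8192 i \sqrt{2}$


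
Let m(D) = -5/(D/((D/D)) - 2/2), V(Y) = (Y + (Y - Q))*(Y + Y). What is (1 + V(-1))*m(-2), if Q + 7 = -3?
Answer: -25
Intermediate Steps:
Q = -10 (Q = -7 - 3 = -10)
V(Y) = 2*Y*(10 + 2*Y) (V(Y) = (Y + (Y - 1*(-10)))*(Y + Y) = (Y + (Y + 10))*(2*Y) = (Y + (10 + Y))*(2*Y) = (10 + 2*Y)*(2*Y) = 2*Y*(10 + 2*Y))
m(D) = -5/(-1 + D) (m(D) = -5/(D/1 - 2*1/2) = -5/(D*1 - 1) = -5/(D - 1) = -5/(-1 + D))
(1 + V(-1))*m(-2) = (1 + 4*(-1)*(5 - 1))*(-5/(-1 - 2)) = (1 + 4*(-1)*4)*(-5/(-3)) = (1 - 16)*(-5*(-1/3)) = -15*5/3 = -25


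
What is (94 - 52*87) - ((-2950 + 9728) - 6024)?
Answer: -5184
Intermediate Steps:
(94 - 52*87) - ((-2950 + 9728) - 6024) = (94 - 4524) - (6778 - 6024) = -4430 - 1*754 = -4430 - 754 = -5184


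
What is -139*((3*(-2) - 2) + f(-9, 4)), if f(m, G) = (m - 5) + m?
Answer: 4309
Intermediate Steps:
f(m, G) = -5 + 2*m (f(m, G) = (-5 + m) + m = -5 + 2*m)
-139*((3*(-2) - 2) + f(-9, 4)) = -139*((3*(-2) - 2) + (-5 + 2*(-9))) = -139*((-6 - 2) + (-5 - 18)) = -139*(-8 - 23) = -139*(-31) = 4309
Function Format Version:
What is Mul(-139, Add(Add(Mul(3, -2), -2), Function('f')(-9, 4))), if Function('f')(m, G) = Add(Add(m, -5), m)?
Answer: 4309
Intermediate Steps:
Function('f')(m, G) = Add(-5, Mul(2, m)) (Function('f')(m, G) = Add(Add(-5, m), m) = Add(-5, Mul(2, m)))
Mul(-139, Add(Add(Mul(3, -2), -2), Function('f')(-9, 4))) = Mul(-139, Add(Add(Mul(3, -2), -2), Add(-5, Mul(2, -9)))) = Mul(-139, Add(Add(-6, -2), Add(-5, -18))) = Mul(-139, Add(-8, -23)) = Mul(-139, -31) = 4309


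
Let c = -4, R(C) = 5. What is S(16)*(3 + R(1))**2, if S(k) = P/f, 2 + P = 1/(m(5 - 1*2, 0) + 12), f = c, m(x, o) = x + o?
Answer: 464/15 ≈ 30.933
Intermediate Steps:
m(x, o) = o + x
f = -4
P = -29/15 (P = -2 + 1/((0 + (5 - 1*2)) + 12) = -2 + 1/((0 + (5 - 2)) + 12) = -2 + 1/((0 + 3) + 12) = -2 + 1/(3 + 12) = -2 + 1/15 = -29/15 ≈ -1.9333)
S(k) = 29/60 (S(k) = -29/15/(-4) = -29/15*(-1/4) = 29/60)
S(16)*(3 + R(1))**2 = 29*(3 + 5)**2/60 = (29/60)*8**2 = (29/60)*64 = 464/15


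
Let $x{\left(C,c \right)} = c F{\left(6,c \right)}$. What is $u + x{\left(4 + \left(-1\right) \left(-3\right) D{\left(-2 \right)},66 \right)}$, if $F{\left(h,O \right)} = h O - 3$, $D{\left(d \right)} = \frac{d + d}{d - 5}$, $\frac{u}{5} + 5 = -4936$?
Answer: $1233$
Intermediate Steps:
$u = -24705$ ($u = -25 + 5 \left(-4936\right) = -25 - 24680 = -24705$)
$D{\left(d \right)} = \frac{2 d}{-5 + d}$
$F{\left(h,O \right)} = -3 + O h$ ($F{\left(h,O \right)} = O h - 3 = -3 + O h$)
$x{\left(C,c \right)} = c \left(-3 + 6 c\right)$ ($x{\left(C,c \right)} = c \left(-3 + c 6\right) = c \left(-3 + 6 c\right)$)
$u + x{\left(4 + \left(-1\right) \left(-3\right) D{\left(-2 \right)},66 \right)} = -24705 + 3 \cdot 66 \left(-1 + 2 \cdot 66\right) = -24705 + 3 \cdot 66 \left(-1 + 132\right) = -24705 + 3 \cdot 66 \cdot 131 = -24705 + 25938 = 1233$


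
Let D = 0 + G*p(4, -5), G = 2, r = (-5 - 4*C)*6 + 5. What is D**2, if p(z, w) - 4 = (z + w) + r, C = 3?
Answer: 35344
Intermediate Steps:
r = -97 (r = (-5 - 4*3)*6 + 5 = (-5 - 12)*6 + 5 = -17*6 + 5 = -102 + 5 = -97)
p(z, w) = -93 + w + z (p(z, w) = 4 + ((z + w) - 97) = 4 + ((w + z) - 97) = 4 + (-97 + w + z) = -93 + w + z)
D = -188 (D = 0 + 2*(-93 - 5 + 4) = 0 + 2*(-94) = 0 - 188 = -188)
D**2 = (-188)**2 = 35344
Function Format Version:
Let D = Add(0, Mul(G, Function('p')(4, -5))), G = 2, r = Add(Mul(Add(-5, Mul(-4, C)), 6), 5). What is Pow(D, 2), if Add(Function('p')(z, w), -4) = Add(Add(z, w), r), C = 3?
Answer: 35344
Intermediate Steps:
r = -97 (r = Add(Mul(Add(-5, Mul(-4, 3)), 6), 5) = Add(Mul(Add(-5, -12), 6), 5) = Add(Mul(-17, 6), 5) = Add(-102, 5) = -97)
Function('p')(z, w) = Add(-93, w, z) (Function('p')(z, w) = Add(4, Add(Add(z, w), -97)) = Add(4, Add(Add(w, z), -97)) = Add(4, Add(-97, w, z)) = Add(-93, w, z))
D = -188 (D = Add(0, Mul(2, Add(-93, -5, 4))) = Add(0, Mul(2, -94)) = Add(0, -188) = -188)
Pow(D, 2) = Pow(-188, 2) = 35344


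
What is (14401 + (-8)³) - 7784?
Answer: 6105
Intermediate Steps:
(14401 + (-8)³) - 7784 = (14401 - 512) - 7784 = 13889 - 7784 = 6105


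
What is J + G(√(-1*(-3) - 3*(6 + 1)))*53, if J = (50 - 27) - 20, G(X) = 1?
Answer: 56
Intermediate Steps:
J = 3 (J = 23 - 20 = 3)
J + G(√(-1*(-3) - 3*(6 + 1)))*53 = 3 + 1*53 = 3 + 53 = 56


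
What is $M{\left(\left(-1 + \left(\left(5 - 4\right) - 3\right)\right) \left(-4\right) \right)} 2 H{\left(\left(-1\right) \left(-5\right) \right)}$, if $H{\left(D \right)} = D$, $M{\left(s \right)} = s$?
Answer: $120$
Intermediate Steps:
$M{\left(\left(-1 + \left(\left(5 - 4\right) - 3\right)\right) \left(-4\right) \right)} 2 H{\left(\left(-1\right) \left(-5\right) \right)} = \left(-1 + \left(\left(5 - 4\right) - 3\right)\right) \left(-4\right) 2 \left(\left(-1\right) \left(-5\right)\right) = \left(-1 + \left(1 - 3\right)\right) \left(-4\right) 2 \cdot 5 = \left(-1 - 2\right) \left(-4\right) 2 \cdot 5 = \left(-3\right) \left(-4\right) 2 \cdot 5 = 12 \cdot 2 \cdot 5 = 24 \cdot 5 = 120$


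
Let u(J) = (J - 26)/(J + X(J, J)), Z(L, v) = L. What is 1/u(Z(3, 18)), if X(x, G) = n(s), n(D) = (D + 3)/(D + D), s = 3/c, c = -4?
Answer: -3/46 ≈ -0.065217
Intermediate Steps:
s = -¾ (s = 3/(-4) = 3*(-¼) = -¾ ≈ -0.75000)
n(D) = (3 + D)/(2*D) (n(D) = (3 + D)/((2*D)) = (3 + D)*(1/(2*D)) = (3 + D)/(2*D))
X(x, G) = -3/2 (X(x, G) = (3 - ¾)/(2*(-¾)) = (½)*(-4/3)*(9/4) = -3/2)
u(J) = (-26 + J)/(-3/2 + J) (u(J) = (J - 26)/(J - 3/2) = (-26 + J)/(-3/2 + J))
1/u(Z(3, 18)) = 1/(2*(-26 + 3)/(-3 + 2*3)) = 1/(2*(-23)/(-3 + 6)) = 1/(2*(-23)/3) = 1/(2*(⅓)*(-23)) = 1/(-46/3) = -3/46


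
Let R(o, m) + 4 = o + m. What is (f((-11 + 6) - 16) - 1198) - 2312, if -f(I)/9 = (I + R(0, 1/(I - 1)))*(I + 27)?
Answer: -23733/11 ≈ -2157.5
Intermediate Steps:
R(o, m) = -4 + m + o (R(o, m) = -4 + (o + m) = -4 + (m + o) = -4 + m + o)
f(I) = -9*(27 + I)*(-4 + I + 1/(-1 + I)) (f(I) = -9*(I + (-4 + 1/(I - 1) + 0))*(I + 27) = -9*(I + (-4 + 1/(-1 + I) + 0))*(27 + I) = -9*(I + (-4 + 1/(-1 + I)))*(27 + I) = -9*(-4 + I + 1/(-1 + I))*(27 + I) = -9*(27 + I)*(-4 + I + 1/(-1 + I)))
(f((-11 + 6) - 16) - 1198) - 2312 = (9*(-135 - ((-11 + 6) - 16)³ - 22*((-11 + 6) - 16)² + 130*((-11 + 6) - 16))/(-1 + ((-11 + 6) - 16)) - 1198) - 2312 = (9*(-135 - (-5 - 16)³ - 22*(-5 - 16)² + 130*(-5 - 16))/(-1 + (-5 - 16)) - 1198) - 2312 = (9*(-135 - 1*(-21)³ - 22*(-21)² + 130*(-21))/(-1 - 21) - 1198) - 2312 = (9*(-135 - 1*(-9261) - 22*441 - 2730)/(-22) - 1198) - 2312 = (9*(-1/22)*(-135 + 9261 - 9702 - 2730) - 1198) - 2312 = (9*(-1/22)*(-3306) - 1198) - 2312 = (14877/11 - 1198) - 2312 = 1699/11 - 2312 = -23733/11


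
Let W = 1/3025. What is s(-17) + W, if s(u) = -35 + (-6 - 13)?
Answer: -163349/3025 ≈ -54.000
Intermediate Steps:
s(u) = -54 (s(u) = -35 - 19 = -54)
W = 1/3025 ≈ 0.00033058
s(-17) + W = -54 + 1/3025 = -163349/3025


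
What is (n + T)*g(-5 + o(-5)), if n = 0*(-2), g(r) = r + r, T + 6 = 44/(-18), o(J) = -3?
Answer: 1216/9 ≈ 135.11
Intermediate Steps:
T = -76/9 (T = -6 + 44/(-18) = -6 + 44*(-1/18) = -6 - 22/9 = -76/9 ≈ -8.4444)
g(r) = 2*r
n = 0
(n + T)*g(-5 + o(-5)) = (0 - 76/9)*(2*(-5 - 3)) = -152*(-8)/9 = -76/9*(-16) = 1216/9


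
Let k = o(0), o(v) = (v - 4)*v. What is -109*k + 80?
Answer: 80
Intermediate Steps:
o(v) = v*(-4 + v) (o(v) = (-4 + v)*v = v*(-4 + v))
k = 0 (k = 0*(-4 + 0) = 0*(-4) = 0)
-109*k + 80 = -109*0 + 80 = 0 + 80 = 80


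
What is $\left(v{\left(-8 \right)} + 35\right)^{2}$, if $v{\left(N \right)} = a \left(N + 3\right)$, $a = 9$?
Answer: $100$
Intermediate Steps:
$v{\left(N \right)} = 27 + 9 N$ ($v{\left(N \right)} = 9 \left(N + 3\right) = 9 \left(3 + N\right) = 27 + 9 N$)
$\left(v{\left(-8 \right)} + 35\right)^{2} = \left(\left(27 + 9 \left(-8\right)\right) + 35\right)^{2} = \left(\left(27 - 72\right) + 35\right)^{2} = \left(-45 + 35\right)^{2} = \left(-10\right)^{2} = 100$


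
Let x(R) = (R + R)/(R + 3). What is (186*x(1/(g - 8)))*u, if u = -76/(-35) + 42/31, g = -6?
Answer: -45912/1435 ≈ -31.994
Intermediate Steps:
x(R) = 2*R/(3 + R) (x(R) = (2*R)/(3 + R) = 2*R/(3 + R))
u = 3826/1085 (u = -76*(-1/35) + 42*(1/31) = 76/35 + 42/31 = 3826/1085 ≈ 3.5263)
(186*x(1/(g - 8)))*u = (186*(2/((-6 - 8)*(3 + 1/(-6 - 8)))))*(3826/1085) = (186*(2/(-14*(3 + 1/(-14)))))*(3826/1085) = (186*(2*(-1/14)/(3 - 1/14)))*(3826/1085) = (186*(2*(-1/14)/(41/14)))*(3826/1085) = (186*(2*(-1/14)*(14/41)))*(3826/1085) = (186*(-2/41))*(3826/1085) = -372/41*3826/1085 = -45912/1435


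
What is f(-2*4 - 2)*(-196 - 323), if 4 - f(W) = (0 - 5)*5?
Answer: -15051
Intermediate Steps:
f(W) = 29 (f(W) = 4 - (0 - 5)*5 = 4 - (-5)*5 = 4 - 1*(-25) = 4 + 25 = 29)
f(-2*4 - 2)*(-196 - 323) = 29*(-196 - 323) = 29*(-519) = -15051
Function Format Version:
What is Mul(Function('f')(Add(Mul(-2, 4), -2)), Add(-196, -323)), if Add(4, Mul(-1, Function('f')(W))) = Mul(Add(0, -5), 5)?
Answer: -15051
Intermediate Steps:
Function('f')(W) = 29 (Function('f')(W) = Add(4, Mul(-1, Mul(Add(0, -5), 5))) = Add(4, Mul(-1, Mul(-5, 5))) = Add(4, Mul(-1, -25)) = Add(4, 25) = 29)
Mul(Function('f')(Add(Mul(-2, 4), -2)), Add(-196, -323)) = Mul(29, Add(-196, -323)) = Mul(29, -519) = -15051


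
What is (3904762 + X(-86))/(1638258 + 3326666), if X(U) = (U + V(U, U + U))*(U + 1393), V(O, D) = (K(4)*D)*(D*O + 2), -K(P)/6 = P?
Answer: 19955450346/1241231 ≈ 16077.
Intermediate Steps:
K(P) = -6*P
V(O, D) = -24*D*(2 + D*O) (V(O, D) = ((-6*4)*D)*(D*O + 2) = (-24*D)*(2 + D*O) = -24*D*(2 + D*O))
X(U) = (1393 + U)*(U - 48*U*(2 + 2*U²)) (X(U) = (U - 24*(U + U)*(2 + (U + U)*U))*(U + 1393) = (U - 24*2*U*(2 + (2*U)*U))*(1393 + U) = (U - 24*2*U*(2 + 2*U²))*(1393 + U) = (U - 48*U*(2 + 2*U²))*(1393 + U) = (1393 + U)*(U - 48*U*(2 + 2*U²)))
(3904762 + X(-86))/(1638258 + 3326666) = (3904762 - 86*(-132335 - 133728*(-86)² - 96*(-86)³ - 95*(-86)))/(1638258 + 3326666) = (3904762 - 86*(-132335 - 133728*7396 - 96*(-636056) + 8170))/4964924 = (3904762 - 86*(-132335 - 989052288 + 61061376 + 8170))*(1/4964924) = (3904762 - 86*(-928115077))*(1/4964924) = (3904762 + 79817896622)*(1/4964924) = 79821801384*(1/4964924) = 19955450346/1241231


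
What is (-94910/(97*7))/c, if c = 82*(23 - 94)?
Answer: 47455/1976569 ≈ 0.024009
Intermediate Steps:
c = -5822 (c = 82*(-71) = -5822)
(-94910/(97*7))/c = -94910/(97*7)/(-5822) = -94910/679*(-1/5822) = 47455/1976569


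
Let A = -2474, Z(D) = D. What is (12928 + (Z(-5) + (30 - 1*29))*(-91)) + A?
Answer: 10818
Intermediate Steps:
(12928 + (Z(-5) + (30 - 1*29))*(-91)) + A = (12928 + (-5 + (30 - 1*29))*(-91)) - 2474 = (12928 + (-5 + (30 - 29))*(-91)) - 2474 = (12928 + (-5 + 1)*(-91)) - 2474 = (12928 - 4*(-91)) - 2474 = (12928 + 364) - 2474 = 13292 - 2474 = 10818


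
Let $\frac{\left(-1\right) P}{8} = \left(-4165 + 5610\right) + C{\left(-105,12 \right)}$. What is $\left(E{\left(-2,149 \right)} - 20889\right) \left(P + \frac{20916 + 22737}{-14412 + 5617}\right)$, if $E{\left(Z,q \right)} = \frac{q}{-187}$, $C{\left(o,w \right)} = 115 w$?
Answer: $\frac{776632344393976}{1644665} \approx 4.7221 \cdot 10^{8}$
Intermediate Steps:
$P = -22600$ ($P = - 8 \left(\left(-4165 + 5610\right) + 115 \cdot 12\right) = - 8 \left(1445 + 1380\right) = \left(-8\right) 2825 = -22600$)
$E{\left(Z,q \right)} = - \frac{q}{187}$ ($E{\left(Z,q \right)} = q \left(- \frac{1}{187}\right) = - \frac{q}{187}$)
$\left(E{\left(-2,149 \right)} - 20889\right) \left(P + \frac{20916 + 22737}{-14412 + 5617}\right) = \left(\left(- \frac{1}{187}\right) 149 - 20889\right) \left(-22600 + \frac{20916 + 22737}{-14412 + 5617}\right) = \left(- \frac{149}{187} - 20889\right) \left(-22600 + \frac{43653}{-8795}\right) = - \frac{3906392 \left(-22600 + 43653 \left(- \frac{1}{8795}\right)\right)}{187} = - \frac{3906392 \left(-22600 - \frac{43653}{8795}\right)}{187} = \left(- \frac{3906392}{187}\right) \left(- \frac{198810653}{8795}\right) = \frac{776632344393976}{1644665}$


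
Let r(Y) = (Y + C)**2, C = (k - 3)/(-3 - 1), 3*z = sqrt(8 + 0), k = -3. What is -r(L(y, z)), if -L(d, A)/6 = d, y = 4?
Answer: -2025/4 ≈ -506.25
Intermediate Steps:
z = 2*sqrt(2)/3 (z = sqrt(8 + 0)/3 = sqrt(8)/3 = (2*sqrt(2))/3 = 2*sqrt(2)/3 ≈ 0.94281)
C = 3/2 (C = (-3 - 3)/(-3 - 1) = -6/(-4) = -6*(-1/4) = 3/2 ≈ 1.5000)
L(d, A) = -6*d
r(Y) = (3/2 + Y)**2 (r(Y) = (Y + 3/2)**2 = (3/2 + Y)**2)
-r(L(y, z)) = -(3 + 2*(-6*4))**2/4 = -(3 + 2*(-24))**2/4 = -(3 - 48)**2/4 = -(-45)**2/4 = -2025/4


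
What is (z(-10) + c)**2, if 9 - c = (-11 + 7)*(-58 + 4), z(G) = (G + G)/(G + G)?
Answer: 42436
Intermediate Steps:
z(G) = 1 (z(G) = (2*G)/((2*G)) = (2*G)*(1/(2*G)) = 1)
c = -207 (c = 9 - (-11 + 7)*(-58 + 4) = 9 - (-4)*(-54) = 9 - 1*216 = 9 - 216 = -207)
(z(-10) + c)**2 = (1 - 207)**2 = (-206)**2 = 42436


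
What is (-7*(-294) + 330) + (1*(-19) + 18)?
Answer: 2387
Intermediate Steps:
(-7*(-294) + 330) + (1*(-19) + 18) = (2058 + 330) + (-19 + 18) = 2388 - 1 = 2387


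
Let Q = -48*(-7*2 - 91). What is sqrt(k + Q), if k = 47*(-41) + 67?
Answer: 2*sqrt(795) ≈ 56.391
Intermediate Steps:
k = -1860 (k = -1927 + 67 = -1860)
Q = 5040 (Q = -48*(-14 - 91) = -48*(-105) = 5040)
sqrt(k + Q) = sqrt(-1860 + 5040) = sqrt(3180) = 2*sqrt(795)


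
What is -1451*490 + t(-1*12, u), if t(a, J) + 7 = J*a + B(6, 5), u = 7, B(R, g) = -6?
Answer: -711087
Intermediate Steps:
t(a, J) = -13 + J*a (t(a, J) = -7 + (J*a - 6) = -7 + (-6 + J*a) = -13 + J*a)
-1451*490 + t(-1*12, u) = -1451*490 + (-13 + 7*(-1*12)) = -710990 + (-13 + 7*(-12)) = -710990 + (-13 - 84) = -710990 - 97 = -711087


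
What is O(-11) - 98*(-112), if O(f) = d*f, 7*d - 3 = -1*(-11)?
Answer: 10954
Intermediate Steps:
d = 2 (d = 3/7 + (-1*(-11))/7 = 3/7 + (⅐)*11 = 3/7 + 11/7 = 2)
O(f) = 2*f
O(-11) - 98*(-112) = 2*(-11) - 98*(-112) = -22 + 10976 = 10954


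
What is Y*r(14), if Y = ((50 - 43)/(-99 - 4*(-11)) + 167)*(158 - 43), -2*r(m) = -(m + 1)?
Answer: 1583205/11 ≈ 1.4393e+5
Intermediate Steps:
r(m) = ½ + m/2 (r(m) = -(-1)*(m + 1)/2 = -(-1)*(1 + m)/2 = -(-1 - m)/2 = ½ + m/2)
Y = 211094/11 (Y = (7/(-99 + 44) + 167)*115 = (7/(-55) + 167)*115 = (7*(-1/55) + 167)*115 = (-7/55 + 167)*115 = (9178/55)*115 = 211094/11 ≈ 19190.)
Y*r(14) = 211094*(½ + (½)*14)/11 = 211094*(½ + 7)/11 = (211094/11)*(15/2) = 1583205/11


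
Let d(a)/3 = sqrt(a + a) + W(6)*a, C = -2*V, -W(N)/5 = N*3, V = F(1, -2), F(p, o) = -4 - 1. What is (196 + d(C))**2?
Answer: 6270196 - 30048*sqrt(5) ≈ 6.2030e+6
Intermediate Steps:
F(p, o) = -5
V = -5
W(N) = -15*N (W(N) = -5*N*3 = -15*N)
C = 10 (C = -2*(-5) = 10)
d(a) = -270*a + 3*sqrt(2)*sqrt(a) (d(a) = 3*(sqrt(a + a) + (-15*6)*a) = 3*(sqrt(2*a) - 90*a) = 3*(sqrt(2)*sqrt(a) - 90*a) = 3*(-90*a + sqrt(2)*sqrt(a)) = -270*a + 3*sqrt(2)*sqrt(a))
(196 + d(C))**2 = (196 + (-270*10 + 3*sqrt(2)*sqrt(10)))**2 = (196 + (-2700 + 6*sqrt(5)))**2 = (-2504 + 6*sqrt(5))**2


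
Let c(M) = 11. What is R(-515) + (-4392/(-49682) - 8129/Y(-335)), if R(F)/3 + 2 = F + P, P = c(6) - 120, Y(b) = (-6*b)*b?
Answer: -31411038234211/16726687350 ≈ -1877.9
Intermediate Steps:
Y(b) = -6*b**2
P = -109 (P = 11 - 120 = -109)
R(F) = -333 + 3*F (R(F) = -6 + 3*(F - 109) = -6 + 3*(-109 + F) = -6 + (-327 + 3*F) = -333 + 3*F)
R(-515) + (-4392/(-49682) - 8129/Y(-335)) = (-333 + 3*(-515)) + (-4392/(-49682) - 8129/((-6*(-335)**2))) = (-333 - 1545) + (-4392*(-1/49682) - 8129/((-6*112225))) = -1878 + (2196/24841 - 8129/(-673350)) = -1878 + (2196/24841 - 8129*(-1/673350)) = -1878 + (2196/24841 + 8129/673350) = -1878 + 1680609089/16726687350 = -31411038234211/16726687350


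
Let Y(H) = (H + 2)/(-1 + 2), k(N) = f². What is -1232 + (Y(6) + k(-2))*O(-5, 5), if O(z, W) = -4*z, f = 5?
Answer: -572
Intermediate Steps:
k(N) = 25 (k(N) = 5² = 25)
Y(H) = 2 + H (Y(H) = (2 + H)/1 = (2 + H)*1 = 2 + H)
-1232 + (Y(6) + k(-2))*O(-5, 5) = -1232 + ((2 + 6) + 25)*(-4*(-5)) = -1232 + (8 + 25)*20 = -1232 + 33*20 = -1232 + 660 = -572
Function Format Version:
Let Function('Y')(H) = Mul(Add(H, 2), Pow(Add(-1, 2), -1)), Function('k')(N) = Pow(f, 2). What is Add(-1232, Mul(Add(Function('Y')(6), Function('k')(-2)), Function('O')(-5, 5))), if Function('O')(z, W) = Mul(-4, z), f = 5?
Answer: -572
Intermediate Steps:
Function('k')(N) = 25 (Function('k')(N) = Pow(5, 2) = 25)
Function('Y')(H) = Add(2, H) (Function('Y')(H) = Mul(Add(2, H), Pow(1, -1)) = Mul(Add(2, H), 1) = Add(2, H))
Add(-1232, Mul(Add(Function('Y')(6), Function('k')(-2)), Function('O')(-5, 5))) = Add(-1232, Mul(Add(Add(2, 6), 25), Mul(-4, -5))) = Add(-1232, Mul(Add(8, 25), 20)) = Add(-1232, Mul(33, 20)) = Add(-1232, 660) = -572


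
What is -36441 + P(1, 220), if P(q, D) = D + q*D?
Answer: -36001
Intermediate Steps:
P(q, D) = D + D*q
-36441 + P(1, 220) = -36441 + 220*(1 + 1) = -36441 + 220*2 = -36441 + 440 = -36001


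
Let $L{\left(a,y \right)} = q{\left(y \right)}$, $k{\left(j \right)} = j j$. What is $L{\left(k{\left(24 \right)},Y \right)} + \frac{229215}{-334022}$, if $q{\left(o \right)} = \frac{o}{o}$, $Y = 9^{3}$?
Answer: $\frac{104807}{334022} \approx 0.31377$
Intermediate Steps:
$Y = 729$
$q{\left(o \right)} = 1$
$k{\left(j \right)} = j^{2}$
$L{\left(a,y \right)} = 1$
$L{\left(k{\left(24 \right)},Y \right)} + \frac{229215}{-334022} = 1 + \frac{229215}{-334022} = 1 + 229215 \left(- \frac{1}{334022}\right) = 1 - \frac{229215}{334022} = \frac{104807}{334022}$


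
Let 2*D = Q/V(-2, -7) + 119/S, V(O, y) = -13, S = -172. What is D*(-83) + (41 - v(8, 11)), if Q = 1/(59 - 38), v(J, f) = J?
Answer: 5809793/93912 ≈ 61.864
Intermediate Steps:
Q = 1/21 ≈ 0.047619
D = -32659/93912 (D = ((1/21)/(-13) + 119/(-172))/2 = ((1/21)*(-1/13) + 119*(-1/172))/2 = (-1/273 - 119/172)/2 = (1/2)*(-32659/46956) = -32659/93912 ≈ -0.34776)
D*(-83) + (41 - v(8, 11)) = -32659/93912*(-83) + (41 - 1*8) = 2710697/93912 + (41 - 8) = 2710697/93912 + 33 = 5809793/93912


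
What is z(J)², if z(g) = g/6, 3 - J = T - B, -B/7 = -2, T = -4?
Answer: 49/4 ≈ 12.250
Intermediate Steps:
B = 14 (B = -7*(-2) = 14)
J = 21 (J = 3 - (-4 - 1*14) = 3 - (-4 - 14) = 3 - 1*(-18) = 3 + 18 = 21)
z(g) = g/6 (z(g) = g*(⅙) = g/6)
z(J)² = ((⅙)*21)² = (7/2)² = 49/4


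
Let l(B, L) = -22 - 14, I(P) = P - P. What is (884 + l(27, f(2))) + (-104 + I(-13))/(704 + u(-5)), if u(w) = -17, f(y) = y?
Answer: 582472/687 ≈ 847.85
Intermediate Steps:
I(P) = 0
l(B, L) = -36
(884 + l(27, f(2))) + (-104 + I(-13))/(704 + u(-5)) = (884 - 36) + (-104 + 0)/(704 - 17) = 848 - 104/687 = 582472/687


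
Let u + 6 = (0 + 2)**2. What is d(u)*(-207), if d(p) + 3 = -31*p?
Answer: -12213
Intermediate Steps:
u = -2 (u = -6 + (0 + 2)**2 = -6 + 2**2 = -6 + 4 = -2)
d(p) = -3 - 31*p
d(u)*(-207) = (-3 - 31*(-2))*(-207) = (-3 + 62)*(-207) = 59*(-207) = -12213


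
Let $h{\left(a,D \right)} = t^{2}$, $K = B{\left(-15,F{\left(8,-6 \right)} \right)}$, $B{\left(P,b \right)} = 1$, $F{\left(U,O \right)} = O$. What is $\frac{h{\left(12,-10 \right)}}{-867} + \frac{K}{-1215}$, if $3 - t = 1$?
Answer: $- \frac{1909}{351135} \approx -0.0054367$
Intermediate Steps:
$t = 2$ ($t = 3 - 1 = 2$)
$K = 1$
$h{\left(a,D \right)} = 4$ ($h{\left(a,D \right)} = 2^{2} = 4$)
$\frac{h{\left(12,-10 \right)}}{-867} + \frac{K}{-1215} = \frac{4}{-867} + 1 \frac{1}{-1215} = 4 \left(- \frac{1}{867}\right) + 1 \left(- \frac{1}{1215}\right) = - \frac{4}{867} - \frac{1}{1215} = - \frac{1909}{351135}$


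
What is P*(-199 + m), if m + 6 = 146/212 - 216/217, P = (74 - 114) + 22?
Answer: 42502185/11501 ≈ 3695.5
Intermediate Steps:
P = -18 (P = -40 + 22 = -18)
m = -145067/23002 (m = -6 + (146/212 - 216/217) = -6 + (146*(1/212) - 216*1/217) = -6 + (73/106 - 216/217) = -6 - 7055/23002 = -145067/23002 ≈ -6.3067)
P*(-199 + m) = -18*(-199 - 145067/23002) = -18*(-4722465/23002) = 42502185/11501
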